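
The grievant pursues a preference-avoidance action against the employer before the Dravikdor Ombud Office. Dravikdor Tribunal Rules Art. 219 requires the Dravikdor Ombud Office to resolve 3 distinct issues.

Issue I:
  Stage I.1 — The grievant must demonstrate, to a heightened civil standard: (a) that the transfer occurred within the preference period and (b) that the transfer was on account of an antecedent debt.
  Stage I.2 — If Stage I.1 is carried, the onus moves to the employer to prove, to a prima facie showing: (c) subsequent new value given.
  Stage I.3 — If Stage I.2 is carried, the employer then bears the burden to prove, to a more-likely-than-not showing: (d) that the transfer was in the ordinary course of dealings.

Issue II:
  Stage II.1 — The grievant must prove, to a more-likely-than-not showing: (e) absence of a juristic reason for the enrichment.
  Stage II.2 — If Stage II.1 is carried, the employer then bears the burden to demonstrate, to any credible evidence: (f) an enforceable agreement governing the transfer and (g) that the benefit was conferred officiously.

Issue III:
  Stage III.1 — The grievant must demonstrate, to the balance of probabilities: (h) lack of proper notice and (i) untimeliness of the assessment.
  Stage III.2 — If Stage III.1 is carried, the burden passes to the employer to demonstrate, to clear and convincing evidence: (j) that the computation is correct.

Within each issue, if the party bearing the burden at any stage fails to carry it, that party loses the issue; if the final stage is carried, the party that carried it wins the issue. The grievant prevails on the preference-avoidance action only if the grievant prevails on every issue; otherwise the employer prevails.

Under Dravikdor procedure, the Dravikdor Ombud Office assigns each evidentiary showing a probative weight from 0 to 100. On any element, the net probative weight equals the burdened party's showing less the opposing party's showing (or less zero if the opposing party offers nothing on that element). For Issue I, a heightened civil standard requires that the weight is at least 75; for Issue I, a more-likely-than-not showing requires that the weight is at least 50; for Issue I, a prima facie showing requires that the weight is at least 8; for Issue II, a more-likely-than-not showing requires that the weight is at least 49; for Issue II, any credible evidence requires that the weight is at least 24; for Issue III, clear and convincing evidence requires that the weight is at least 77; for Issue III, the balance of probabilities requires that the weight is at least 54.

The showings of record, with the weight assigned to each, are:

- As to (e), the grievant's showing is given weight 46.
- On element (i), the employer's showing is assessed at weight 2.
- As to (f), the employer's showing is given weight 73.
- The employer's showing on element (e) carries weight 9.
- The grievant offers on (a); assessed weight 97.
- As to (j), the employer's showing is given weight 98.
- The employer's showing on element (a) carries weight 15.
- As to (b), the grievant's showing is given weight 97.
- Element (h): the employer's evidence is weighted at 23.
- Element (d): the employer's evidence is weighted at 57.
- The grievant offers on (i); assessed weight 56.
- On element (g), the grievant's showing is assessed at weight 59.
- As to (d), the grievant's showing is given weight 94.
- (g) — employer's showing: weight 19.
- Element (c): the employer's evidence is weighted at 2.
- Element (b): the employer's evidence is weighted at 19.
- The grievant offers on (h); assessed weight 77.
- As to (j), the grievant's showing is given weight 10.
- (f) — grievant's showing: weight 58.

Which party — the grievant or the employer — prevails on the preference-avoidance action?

— Issue I —
At Stage I.1 the grievant must meet a heightened civil standard (weight is at least 75): on (a) the weight is 97 less the opposing 15 gives net 82, ≥ 75, so (a) meets the standard; on (b) the weight is 97 less the opposing 19 gives net 78, ≥ 75, so (b) meets the standard.
  Stage I.1 carried; the burden shifts to the employer.
At Stage I.2 the employer must meet a prima facie showing (weight is at least 8): on (c) the weight is 2, which does not reach 8, so (c) does not meet the standard.
  The employer does not carry Stage I.2.
The grievant prevails on this issue.
— Issue II —
Stage II.1 — burden on grievant; standard: a more-likely-than-not showing (weight is at least 49).
    (e): 46 − 9 = 37 < 49 [not met]
  Not every element is met, so the grievant fails to carry Stage II.1.
The analysis ends at Stage II.1; the employer prevails on this issue.
— Issue III —
Stage III.1 (grievant, the balance of probabilities, weight is at least 54): (h) net 77−23=54 ≥ 54 — meets; (i) net 56−2=54 ≥ 54 — meets.
  Stage III.1 is satisfied; the onus moves to the employer.
Stage III.2 (employer, clear and convincing evidence, weight is at least 77): (j) net 98−10=88 ≥ 77 — meets.
  All elements met at the final stage.
All stages carried — the employer prevails on this issue.
Per-issue: Issue I → grievant; Issue II → employer; Issue III → employer. The grievant must prevail on every issue; overall, the employer prevails.

employer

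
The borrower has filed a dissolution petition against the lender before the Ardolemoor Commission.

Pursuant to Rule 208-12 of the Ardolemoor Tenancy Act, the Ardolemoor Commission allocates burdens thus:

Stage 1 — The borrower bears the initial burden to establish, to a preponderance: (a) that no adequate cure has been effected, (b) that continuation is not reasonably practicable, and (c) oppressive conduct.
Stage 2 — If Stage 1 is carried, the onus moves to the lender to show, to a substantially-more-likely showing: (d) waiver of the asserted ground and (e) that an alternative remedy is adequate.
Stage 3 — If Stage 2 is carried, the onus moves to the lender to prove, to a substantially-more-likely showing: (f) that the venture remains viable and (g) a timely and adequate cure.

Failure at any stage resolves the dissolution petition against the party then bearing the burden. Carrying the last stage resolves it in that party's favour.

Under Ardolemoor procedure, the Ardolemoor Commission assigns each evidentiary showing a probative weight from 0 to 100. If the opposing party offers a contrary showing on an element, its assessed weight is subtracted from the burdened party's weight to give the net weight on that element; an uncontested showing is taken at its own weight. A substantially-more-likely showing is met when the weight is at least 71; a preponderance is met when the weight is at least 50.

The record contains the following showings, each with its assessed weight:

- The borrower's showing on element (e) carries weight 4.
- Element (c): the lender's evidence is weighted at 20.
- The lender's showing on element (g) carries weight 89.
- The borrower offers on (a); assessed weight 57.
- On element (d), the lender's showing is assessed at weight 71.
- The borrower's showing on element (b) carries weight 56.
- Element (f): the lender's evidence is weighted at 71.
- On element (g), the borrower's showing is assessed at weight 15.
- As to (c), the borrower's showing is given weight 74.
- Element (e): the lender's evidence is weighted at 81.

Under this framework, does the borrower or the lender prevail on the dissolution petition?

lender

At Stage 1 the borrower must meet a preponderance (weight is at least 50): on (a) the weight is 57, which does reach 50, so (a) meets the standard; on (b) the weight is 56, which does reach 50, so (b) meets the standard; on (c) the weight is 74 less the opposing 20 gives net 54, ≥ 50, so (c) meets the standard.
  Stage 1 carried; the burden shifts to the lender.
At Stage 2 the lender must meet a substantially-more-likely showing (weight is at least 71): on (d) the weight is 71, which does reach 71, so (d) meets the standard; on (e) the weight is 81 less the opposing 4 gives net 77, which does reach 71, so (e) meets the standard.
  Stage 2 is satisfied; the lender continues to bear the burden.
At Stage 3 the lender must meet a substantially-more-likely showing (weight is at least 71): on (f) the weight is 71, which does reach 71, so (f) meets the standard; on (g) the weight is 89 less the opposing 15 gives net 74, which does reach 71, so (g) meets the standard.
  The lender carries the last stage.
All stages carried — the lender prevails.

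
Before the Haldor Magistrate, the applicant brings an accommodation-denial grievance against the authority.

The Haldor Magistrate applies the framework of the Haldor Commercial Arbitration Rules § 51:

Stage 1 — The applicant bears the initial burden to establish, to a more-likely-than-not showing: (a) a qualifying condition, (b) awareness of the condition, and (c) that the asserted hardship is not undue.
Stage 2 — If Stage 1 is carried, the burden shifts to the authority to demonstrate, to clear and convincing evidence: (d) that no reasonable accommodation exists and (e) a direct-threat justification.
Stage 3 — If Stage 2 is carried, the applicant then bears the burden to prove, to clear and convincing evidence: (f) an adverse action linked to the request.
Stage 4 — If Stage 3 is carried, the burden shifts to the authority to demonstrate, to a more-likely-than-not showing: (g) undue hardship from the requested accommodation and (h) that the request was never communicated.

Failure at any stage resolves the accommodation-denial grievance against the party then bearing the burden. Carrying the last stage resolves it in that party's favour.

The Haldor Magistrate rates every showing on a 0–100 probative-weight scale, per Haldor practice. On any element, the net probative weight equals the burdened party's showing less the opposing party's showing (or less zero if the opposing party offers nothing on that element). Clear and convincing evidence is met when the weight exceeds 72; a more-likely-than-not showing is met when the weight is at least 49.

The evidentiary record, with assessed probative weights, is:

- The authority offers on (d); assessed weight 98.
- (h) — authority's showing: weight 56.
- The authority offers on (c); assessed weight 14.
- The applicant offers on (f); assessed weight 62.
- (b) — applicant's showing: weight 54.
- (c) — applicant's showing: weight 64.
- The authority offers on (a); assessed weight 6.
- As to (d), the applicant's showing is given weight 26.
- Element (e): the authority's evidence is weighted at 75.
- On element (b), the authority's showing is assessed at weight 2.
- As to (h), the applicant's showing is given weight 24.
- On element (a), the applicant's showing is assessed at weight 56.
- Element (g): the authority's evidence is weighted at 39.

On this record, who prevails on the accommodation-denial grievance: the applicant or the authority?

At Stage 1 the applicant must meet a more-likely-than-not showing (weight is at least 49): on (a) the weight is 56 less the opposing 6 gives net 50, which does reach 49, so (a) meets the standard; on (b) the weight is 54 less the opposing 2 gives net 52, ≥ 49, so (b) meets the standard; on (c) the weight is 64 less the opposing 14 gives net 50, which does reach 49, so (c) meets the standard.
  All elements met. The burden passes to the authority.
At Stage 2 the authority must meet clear and convincing evidence (weight exceeds 72): on (d) the weight is 98 less the opposing 26 gives net 72, which does not exceed 72, so (d) does not meet the standard; on (e) the weight is 75, > 72, so (e) meets the standard.
  The authority does not carry Stage 2.
The analysis ends at Stage 2; the applicant prevails.

applicant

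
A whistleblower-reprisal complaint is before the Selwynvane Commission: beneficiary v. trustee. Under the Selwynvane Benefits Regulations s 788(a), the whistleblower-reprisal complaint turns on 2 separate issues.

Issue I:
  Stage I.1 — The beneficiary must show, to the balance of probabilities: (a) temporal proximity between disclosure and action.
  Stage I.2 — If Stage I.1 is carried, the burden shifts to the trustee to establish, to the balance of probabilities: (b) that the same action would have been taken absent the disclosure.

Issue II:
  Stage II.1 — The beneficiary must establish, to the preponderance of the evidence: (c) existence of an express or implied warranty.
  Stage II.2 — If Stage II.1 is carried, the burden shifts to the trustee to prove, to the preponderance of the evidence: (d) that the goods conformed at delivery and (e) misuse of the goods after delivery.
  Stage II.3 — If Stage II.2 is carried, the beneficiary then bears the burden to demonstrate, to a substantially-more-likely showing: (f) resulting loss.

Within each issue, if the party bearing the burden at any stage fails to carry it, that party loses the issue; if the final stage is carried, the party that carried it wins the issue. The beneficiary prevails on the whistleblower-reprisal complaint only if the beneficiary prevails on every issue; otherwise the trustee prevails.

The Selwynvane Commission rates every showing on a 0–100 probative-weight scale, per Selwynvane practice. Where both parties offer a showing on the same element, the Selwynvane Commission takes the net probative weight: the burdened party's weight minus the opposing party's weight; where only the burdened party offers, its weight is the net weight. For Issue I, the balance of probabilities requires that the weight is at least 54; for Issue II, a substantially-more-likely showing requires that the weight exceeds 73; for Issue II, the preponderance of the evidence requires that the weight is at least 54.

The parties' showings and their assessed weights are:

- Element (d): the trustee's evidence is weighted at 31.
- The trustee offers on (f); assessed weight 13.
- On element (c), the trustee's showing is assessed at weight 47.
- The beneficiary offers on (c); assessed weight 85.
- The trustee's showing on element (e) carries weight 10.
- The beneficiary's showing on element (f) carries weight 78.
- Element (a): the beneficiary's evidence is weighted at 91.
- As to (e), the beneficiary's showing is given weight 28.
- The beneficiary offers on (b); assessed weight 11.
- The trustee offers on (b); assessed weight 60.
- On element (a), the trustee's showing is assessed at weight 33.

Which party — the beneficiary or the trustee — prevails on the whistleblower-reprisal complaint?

trustee

— Issue I —
At Stage I.1 the beneficiary must meet the balance of probabilities (weight is at least 54): on (a) the weight is 91 less the opposing 33 gives net 58, which does reach 54, so (a) meets the standard.
  All elements met. The burden passes to the trustee.
At Stage I.2 the trustee must meet the balance of probabilities (weight is at least 54): on (b) the weight is 60 less the opposing 11 gives net 49, < 54, so (b) does not meet the standard.
  Stage I.2 not carried; the trustee fails its burden.
So the beneficiary prevails on this issue.
— Issue II —
At Stage II.1 the beneficiary must meet the preponderance of the evidence (weight is at least 54): on (c) the weight is 85 less the opposing 47 gives net 38, which does not reach 54, so (c) does not meet the standard.
  Stage II.1 not carried; the beneficiary fails its burden.
The analysis ends at Stage II.1; the trustee prevails on this issue.
Per-issue: Issue I → beneficiary; Issue II → trustee. The beneficiary must prevail on every issue; overall, the trustee prevails.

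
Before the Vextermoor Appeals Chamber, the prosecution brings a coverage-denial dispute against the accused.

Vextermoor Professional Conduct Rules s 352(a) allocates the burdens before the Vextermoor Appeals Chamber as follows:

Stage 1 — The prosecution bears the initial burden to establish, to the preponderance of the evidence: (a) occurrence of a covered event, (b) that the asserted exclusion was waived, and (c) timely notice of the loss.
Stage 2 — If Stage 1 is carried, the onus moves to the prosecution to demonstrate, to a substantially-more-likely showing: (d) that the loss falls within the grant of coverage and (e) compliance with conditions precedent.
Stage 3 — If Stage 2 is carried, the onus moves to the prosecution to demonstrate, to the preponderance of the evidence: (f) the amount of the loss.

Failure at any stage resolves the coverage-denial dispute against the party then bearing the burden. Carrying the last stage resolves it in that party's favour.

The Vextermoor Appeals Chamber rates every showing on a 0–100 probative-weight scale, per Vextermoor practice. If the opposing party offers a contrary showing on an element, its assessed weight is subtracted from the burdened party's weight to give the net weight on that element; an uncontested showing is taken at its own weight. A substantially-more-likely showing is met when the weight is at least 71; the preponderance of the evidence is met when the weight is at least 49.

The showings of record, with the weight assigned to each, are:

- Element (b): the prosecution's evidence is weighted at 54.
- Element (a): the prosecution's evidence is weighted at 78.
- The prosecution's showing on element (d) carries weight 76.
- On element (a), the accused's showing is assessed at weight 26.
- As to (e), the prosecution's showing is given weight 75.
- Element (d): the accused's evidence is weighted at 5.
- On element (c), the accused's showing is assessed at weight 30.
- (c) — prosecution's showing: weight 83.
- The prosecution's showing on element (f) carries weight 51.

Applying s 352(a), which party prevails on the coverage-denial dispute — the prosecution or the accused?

prosecution

Stage 1 (prosecution, the preponderance of the evidence, weight is at least 49): (a) net 78−26=52 ≥ 49 — meets; (b) 54 ≥ 49 — meets; (c) net 83−30=53 ≥ 49 — meets.
  All elements met. The prosecution retains the burden for Stage 2.
Stage 2 (prosecution, a substantially-more-likely showing, weight is at least 71): (d) net 76−5=71 ≥ 71 — meets; (e) 75 ≥ 71 — meets.
  Stage 2 carried; the burden remains with the prosecution.
Stage 3 (prosecution, the preponderance of the evidence, weight is at least 49): (f) 51 ≥ 49 — meets.
  All elements met at the final stage.
All stages carried — the prosecution prevails.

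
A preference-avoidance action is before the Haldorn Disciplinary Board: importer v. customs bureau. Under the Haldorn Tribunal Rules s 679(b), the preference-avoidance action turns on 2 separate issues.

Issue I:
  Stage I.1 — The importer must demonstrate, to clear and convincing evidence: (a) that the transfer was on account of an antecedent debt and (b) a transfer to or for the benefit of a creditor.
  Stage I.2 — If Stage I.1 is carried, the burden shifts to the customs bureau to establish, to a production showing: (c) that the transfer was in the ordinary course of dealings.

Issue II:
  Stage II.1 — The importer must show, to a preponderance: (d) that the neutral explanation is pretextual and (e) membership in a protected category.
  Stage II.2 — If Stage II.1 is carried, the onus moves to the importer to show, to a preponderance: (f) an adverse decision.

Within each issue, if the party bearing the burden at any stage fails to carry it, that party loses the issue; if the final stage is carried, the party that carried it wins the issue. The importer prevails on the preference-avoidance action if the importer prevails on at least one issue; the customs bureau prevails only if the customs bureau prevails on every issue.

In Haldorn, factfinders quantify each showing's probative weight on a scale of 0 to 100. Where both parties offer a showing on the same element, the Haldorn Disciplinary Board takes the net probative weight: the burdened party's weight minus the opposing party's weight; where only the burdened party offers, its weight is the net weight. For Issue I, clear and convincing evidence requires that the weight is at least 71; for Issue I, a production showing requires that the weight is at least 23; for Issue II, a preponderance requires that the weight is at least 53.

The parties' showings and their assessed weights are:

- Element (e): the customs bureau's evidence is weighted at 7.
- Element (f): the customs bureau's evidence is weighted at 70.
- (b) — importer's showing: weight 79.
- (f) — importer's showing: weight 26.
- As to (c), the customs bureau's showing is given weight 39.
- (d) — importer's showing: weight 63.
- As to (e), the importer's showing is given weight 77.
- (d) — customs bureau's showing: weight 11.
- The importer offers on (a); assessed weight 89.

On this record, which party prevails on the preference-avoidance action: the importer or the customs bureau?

customs bureau

— Issue I —
At Stage I.1 the importer must meet clear and convincing evidence (weight is at least 71): on (a) the weight is 89, ≥ 71, so (a) meets the standard; on (b) the weight is 79, which does reach 71, so (b) meets the standard.
  Stage I.1 is satisfied; the onus moves to the customs bureau.
At Stage I.2 the customs bureau must meet a production showing (weight is at least 23): on (c) the weight is 39, which does reach 23, so (c) meets the standard.
  The customs bureau carries the last stage.
Every stage carried; the customs bureau prevails on this issue.
— Issue II —
Stage II.1 — burden on importer; standard: a preponderance (weight is at least 53).
    (d): 63 − 11 = 52 < 53 [not met]
    (e): 77 − 7 = 70 ≥ 53 [met]
  Not every element is met, so the importer fails to carry Stage II.1.
The analysis ends at Stage II.1; the customs bureau prevails on this issue.
Per-issue: Issue I → customs bureau; Issue II → customs bureau. The importer must prevail on at least one issue; overall, the customs bureau prevails.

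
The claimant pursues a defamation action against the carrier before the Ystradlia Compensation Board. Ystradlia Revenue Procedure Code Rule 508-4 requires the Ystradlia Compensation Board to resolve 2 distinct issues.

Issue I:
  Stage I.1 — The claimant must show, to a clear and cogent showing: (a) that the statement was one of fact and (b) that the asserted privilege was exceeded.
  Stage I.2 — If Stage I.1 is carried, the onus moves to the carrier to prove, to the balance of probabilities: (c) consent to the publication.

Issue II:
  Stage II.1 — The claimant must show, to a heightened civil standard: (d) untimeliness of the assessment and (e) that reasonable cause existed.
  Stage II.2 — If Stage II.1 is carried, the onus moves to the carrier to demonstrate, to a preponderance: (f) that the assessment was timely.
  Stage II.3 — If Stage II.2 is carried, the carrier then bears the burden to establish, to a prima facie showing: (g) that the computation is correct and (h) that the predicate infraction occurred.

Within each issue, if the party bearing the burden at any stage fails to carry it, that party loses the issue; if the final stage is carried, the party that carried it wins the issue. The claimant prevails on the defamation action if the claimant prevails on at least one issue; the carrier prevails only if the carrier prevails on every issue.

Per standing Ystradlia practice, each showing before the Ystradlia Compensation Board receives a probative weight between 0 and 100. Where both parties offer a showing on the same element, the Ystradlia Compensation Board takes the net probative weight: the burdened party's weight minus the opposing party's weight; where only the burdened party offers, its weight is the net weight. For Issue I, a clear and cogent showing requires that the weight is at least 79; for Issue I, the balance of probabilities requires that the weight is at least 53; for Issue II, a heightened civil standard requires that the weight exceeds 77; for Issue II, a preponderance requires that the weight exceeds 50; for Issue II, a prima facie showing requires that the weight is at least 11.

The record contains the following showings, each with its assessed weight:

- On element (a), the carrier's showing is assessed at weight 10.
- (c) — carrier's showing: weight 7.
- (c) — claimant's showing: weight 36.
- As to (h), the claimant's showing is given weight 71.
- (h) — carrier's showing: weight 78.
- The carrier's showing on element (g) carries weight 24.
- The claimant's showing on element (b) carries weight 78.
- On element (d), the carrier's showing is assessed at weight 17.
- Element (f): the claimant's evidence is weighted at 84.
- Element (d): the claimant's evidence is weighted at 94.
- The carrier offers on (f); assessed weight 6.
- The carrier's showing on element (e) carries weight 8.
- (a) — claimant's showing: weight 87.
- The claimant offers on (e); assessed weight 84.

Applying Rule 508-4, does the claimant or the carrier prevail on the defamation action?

carrier

— Issue I —
Stage I.1 — burden on claimant; standard: a clear and cogent showing (weight is at least 79).
    (a): 87 − 10 = 77 < 79 [not met]
    (b): 78 < 79 [not met]
  Not every element is met, so the claimant fails to carry Stage I.1.
So the carrier prevails on this issue.
— Issue II —
Stage II.1 — burden on claimant; standard: a heightened civil standard (weight exceeds 77).
    (d): 94 − 17 = 77 ≤ 77 [not met]
    (e): 84 − 8 = 76 ≤ 77 [not met]
  Stage II.1 not carried; the claimant fails its burden.
So the carrier prevails on this issue.
Per-issue: Issue I → carrier; Issue II → carrier. The claimant must prevail on at least one issue; overall, the carrier prevails.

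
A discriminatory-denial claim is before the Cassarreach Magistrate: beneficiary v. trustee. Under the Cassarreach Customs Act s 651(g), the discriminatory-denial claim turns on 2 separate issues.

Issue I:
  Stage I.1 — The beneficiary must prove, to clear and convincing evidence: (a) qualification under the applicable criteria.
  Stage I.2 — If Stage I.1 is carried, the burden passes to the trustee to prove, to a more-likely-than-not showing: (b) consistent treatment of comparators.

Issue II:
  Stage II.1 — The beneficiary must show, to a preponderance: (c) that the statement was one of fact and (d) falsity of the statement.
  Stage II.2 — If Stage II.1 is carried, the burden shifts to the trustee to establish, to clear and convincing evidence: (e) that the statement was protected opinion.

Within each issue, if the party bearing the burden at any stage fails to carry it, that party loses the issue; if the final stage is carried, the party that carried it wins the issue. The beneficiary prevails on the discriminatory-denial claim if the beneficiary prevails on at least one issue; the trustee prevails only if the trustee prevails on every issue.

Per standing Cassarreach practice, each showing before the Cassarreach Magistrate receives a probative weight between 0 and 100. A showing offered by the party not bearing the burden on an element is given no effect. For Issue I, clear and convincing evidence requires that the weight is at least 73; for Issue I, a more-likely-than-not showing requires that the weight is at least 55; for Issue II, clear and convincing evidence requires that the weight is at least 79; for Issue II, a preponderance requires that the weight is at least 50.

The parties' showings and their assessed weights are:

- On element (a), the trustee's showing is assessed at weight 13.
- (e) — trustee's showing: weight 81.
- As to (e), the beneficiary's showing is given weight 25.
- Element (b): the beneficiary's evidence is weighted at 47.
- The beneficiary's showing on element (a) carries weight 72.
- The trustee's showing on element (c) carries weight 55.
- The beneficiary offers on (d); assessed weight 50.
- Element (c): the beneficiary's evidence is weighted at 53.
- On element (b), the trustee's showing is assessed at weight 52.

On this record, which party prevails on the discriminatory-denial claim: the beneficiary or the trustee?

— Issue I —
Stage I.1 (beneficiary, clear and convincing evidence, weight is at least 73): (a) 72 (trustee's 13 disregarded) < 73 — fails.
  The beneficiary does not carry Stage I.1.
The trustee prevails on this issue.
— Issue II —
Stage II.1 — burden on beneficiary; standard: a preponderance (weight is at least 50).
    (c): 53 (trustee's 55 disregarded) ≥ 50 [met]
    (d): 50 ≥ 50 [met]
  Stage II.1 carried; the burden shifts to the trustee.
Stage II.2 — burden on trustee; standard: clear and convincing evidence (weight is at least 79).
    (e): 81 (beneficiary's 25 disregarded) ≥ 79 [met]
  Stage II.2 carried; the final stage is satisfied.
Every stage carried; the trustee prevails on this issue.
Per-issue: Issue I → trustee; Issue II → trustee. The beneficiary must prevail on at least one issue; overall, the trustee prevails.

trustee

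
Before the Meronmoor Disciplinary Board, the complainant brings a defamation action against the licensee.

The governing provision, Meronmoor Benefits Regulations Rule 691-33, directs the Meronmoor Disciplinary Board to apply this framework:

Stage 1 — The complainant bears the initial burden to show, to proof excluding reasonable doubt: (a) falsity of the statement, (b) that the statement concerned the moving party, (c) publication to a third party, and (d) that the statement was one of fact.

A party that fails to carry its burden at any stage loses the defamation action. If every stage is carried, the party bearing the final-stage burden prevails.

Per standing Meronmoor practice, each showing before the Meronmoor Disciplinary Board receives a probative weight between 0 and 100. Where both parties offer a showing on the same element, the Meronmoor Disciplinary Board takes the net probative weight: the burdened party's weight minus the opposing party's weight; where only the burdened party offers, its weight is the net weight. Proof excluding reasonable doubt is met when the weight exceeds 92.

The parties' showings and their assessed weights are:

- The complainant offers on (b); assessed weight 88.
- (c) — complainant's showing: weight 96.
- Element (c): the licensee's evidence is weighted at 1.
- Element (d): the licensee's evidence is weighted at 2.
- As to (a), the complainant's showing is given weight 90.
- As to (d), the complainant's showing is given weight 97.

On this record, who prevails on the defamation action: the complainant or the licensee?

Stage 1 (complainant, proof excluding reasonable doubt, weight exceeds 92): (a) 90 ≤ 92 — fails; (b) 88 ≤ 92 — fails; (c) net 96−1=95 > 92 — meets; (d) net 97−2=95 > 92 — meets.
  Not every element is met, so the complainant fails to carry Stage 1.
So the licensee prevails.

licensee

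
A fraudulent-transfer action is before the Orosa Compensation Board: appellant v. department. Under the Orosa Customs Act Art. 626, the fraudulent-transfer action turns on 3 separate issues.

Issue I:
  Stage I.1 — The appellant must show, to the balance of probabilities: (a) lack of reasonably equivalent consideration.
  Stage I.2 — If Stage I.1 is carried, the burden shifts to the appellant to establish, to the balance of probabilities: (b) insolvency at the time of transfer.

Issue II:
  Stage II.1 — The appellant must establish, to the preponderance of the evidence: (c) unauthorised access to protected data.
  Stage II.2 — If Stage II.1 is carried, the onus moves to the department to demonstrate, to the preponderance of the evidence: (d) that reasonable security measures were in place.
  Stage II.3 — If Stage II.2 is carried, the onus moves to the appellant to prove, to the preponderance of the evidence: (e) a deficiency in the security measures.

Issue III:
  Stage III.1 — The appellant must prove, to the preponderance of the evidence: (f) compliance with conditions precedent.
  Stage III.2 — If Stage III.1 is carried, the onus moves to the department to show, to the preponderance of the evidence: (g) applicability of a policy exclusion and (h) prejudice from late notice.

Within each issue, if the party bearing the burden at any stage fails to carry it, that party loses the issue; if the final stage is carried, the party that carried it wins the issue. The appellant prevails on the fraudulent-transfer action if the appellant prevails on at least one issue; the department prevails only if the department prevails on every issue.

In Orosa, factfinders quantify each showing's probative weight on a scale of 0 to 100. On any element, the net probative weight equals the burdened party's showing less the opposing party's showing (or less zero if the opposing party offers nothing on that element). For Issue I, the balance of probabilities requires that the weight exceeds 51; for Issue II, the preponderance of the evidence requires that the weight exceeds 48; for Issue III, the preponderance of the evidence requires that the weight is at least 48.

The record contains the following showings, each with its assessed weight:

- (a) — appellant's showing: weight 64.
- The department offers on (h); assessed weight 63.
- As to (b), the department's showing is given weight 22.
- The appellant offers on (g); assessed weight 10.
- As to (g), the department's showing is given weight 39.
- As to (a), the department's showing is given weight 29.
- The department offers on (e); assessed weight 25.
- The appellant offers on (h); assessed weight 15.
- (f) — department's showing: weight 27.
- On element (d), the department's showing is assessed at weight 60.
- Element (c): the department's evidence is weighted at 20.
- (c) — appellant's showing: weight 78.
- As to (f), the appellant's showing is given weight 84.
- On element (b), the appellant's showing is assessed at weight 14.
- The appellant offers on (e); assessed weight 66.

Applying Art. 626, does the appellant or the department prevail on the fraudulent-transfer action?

— Issue I —
At Stage I.1 the appellant must meet the balance of probabilities (weight exceeds 51): on (a) the weight is 64 less the opposing 29 gives net 35, ≤ 51, so (a) does not meet the standard.
  The appellant does not carry Stage I.1.
The department prevails on this issue.
— Issue II —
Stage II.1 (appellant, the preponderance of the evidence, weight exceeds 48): (c) net 78−20=58 > 48 — meets.
  The appellant carries Stage II.1; the department now bears the burden.
Stage II.2 (department, the preponderance of the evidence, weight exceeds 48): (d) 60 > 48 — meets.
  The department carries Stage II.2; the appellant now bears the burden.
Stage II.3 (appellant, the preponderance of the evidence, weight exceeds 48): (e) net 66−25=41 ≤ 48 — fails.
  Stage II.3 not carried; the appellant fails its burden.
The department prevails on this issue.
— Issue III —
Stage III.1 (appellant, the preponderance of the evidence, weight is at least 48): (f) net 84−27=57 ≥ 48 — meets.
  Stage III.1 carried; the burden shifts to the department.
Stage III.2 (department, the preponderance of the evidence, weight is at least 48): (g) net 39−10=29 < 48 — fails; (h) net 63−15=48 ≥ 48 — meets.
  The department does not carry Stage III.2.
So the appellant prevails on this issue.
Per-issue: Issue I → department; Issue II → department; Issue III → appellant. The appellant must prevail on at least one issue; overall, the appellant prevails.

appellant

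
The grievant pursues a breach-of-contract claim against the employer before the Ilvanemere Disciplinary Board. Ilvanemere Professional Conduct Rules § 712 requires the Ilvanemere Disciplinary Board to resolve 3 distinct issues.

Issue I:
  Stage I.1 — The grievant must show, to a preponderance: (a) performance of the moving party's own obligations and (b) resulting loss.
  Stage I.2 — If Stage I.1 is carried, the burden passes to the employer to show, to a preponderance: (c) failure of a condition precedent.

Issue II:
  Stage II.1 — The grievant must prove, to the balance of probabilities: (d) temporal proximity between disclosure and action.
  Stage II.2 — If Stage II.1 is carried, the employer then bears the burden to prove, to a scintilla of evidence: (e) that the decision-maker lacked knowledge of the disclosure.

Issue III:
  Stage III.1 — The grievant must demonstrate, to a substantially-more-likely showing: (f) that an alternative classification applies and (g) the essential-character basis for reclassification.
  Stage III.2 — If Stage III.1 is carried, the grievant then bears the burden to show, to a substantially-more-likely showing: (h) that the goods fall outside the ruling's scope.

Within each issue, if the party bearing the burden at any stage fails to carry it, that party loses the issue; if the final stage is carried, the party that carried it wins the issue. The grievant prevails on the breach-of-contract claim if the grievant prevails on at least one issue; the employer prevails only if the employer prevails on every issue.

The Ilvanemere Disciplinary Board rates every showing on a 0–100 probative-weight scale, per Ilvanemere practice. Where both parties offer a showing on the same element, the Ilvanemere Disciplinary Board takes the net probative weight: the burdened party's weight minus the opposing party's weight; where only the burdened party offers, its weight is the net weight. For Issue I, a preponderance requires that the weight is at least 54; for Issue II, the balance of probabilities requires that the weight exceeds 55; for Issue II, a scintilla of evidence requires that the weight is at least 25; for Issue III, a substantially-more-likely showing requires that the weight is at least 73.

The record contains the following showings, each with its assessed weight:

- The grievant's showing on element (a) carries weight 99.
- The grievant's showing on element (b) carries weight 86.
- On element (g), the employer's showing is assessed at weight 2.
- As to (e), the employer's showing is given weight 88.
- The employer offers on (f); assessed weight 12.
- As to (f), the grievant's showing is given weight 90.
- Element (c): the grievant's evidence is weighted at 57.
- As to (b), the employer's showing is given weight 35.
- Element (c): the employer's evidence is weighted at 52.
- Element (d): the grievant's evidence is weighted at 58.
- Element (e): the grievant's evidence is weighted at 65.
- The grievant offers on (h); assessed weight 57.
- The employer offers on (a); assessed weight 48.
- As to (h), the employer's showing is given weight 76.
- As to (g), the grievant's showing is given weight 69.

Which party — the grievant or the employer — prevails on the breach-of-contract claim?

grievant

— Issue I —
At Stage I.1 the grievant must meet a preponderance (weight is at least 54): on (a) the weight is 99 less the opposing 48 gives net 51, which does not reach 54, so (a) does not meet the standard; on (b) the weight is 86 less the opposing 35 gives net 51, < 54, so (b) does not meet the standard.
  The grievant does not carry Stage I.1.
The analysis ends at Stage I.1; the employer prevails on this issue.
— Issue II —
At Stage II.1 the grievant must meet the balance of probabilities (weight exceeds 55): on (d) the weight is 58, which does exceed 55, so (d) meets the standard.
  Stage II.1 is satisfied; the onus moves to the employer.
At Stage II.2 the employer must meet a scintilla of evidence (weight is at least 25): on (e) the weight is 88 less the opposing 65 gives net 23, < 25, so (e) does not meet the standard.
  Stage II.2 not carried; the employer fails its burden.
So the grievant prevails on this issue.
— Issue III —
Stage III.1 — burden on grievant; standard: a substantially-more-likely showing (weight is at least 73).
    (f): 90 − 12 = 78 ≥ 73 [met]
    (g): 69 − 2 = 67 < 73 [not met]
  Not every element is met, so the grievant fails to carry Stage III.1.
The analysis ends at Stage III.1; the employer prevails on this issue.
Per-issue: Issue I → employer; Issue II → grievant; Issue III → employer. The grievant must prevail on at least one issue; overall, the grievant prevails.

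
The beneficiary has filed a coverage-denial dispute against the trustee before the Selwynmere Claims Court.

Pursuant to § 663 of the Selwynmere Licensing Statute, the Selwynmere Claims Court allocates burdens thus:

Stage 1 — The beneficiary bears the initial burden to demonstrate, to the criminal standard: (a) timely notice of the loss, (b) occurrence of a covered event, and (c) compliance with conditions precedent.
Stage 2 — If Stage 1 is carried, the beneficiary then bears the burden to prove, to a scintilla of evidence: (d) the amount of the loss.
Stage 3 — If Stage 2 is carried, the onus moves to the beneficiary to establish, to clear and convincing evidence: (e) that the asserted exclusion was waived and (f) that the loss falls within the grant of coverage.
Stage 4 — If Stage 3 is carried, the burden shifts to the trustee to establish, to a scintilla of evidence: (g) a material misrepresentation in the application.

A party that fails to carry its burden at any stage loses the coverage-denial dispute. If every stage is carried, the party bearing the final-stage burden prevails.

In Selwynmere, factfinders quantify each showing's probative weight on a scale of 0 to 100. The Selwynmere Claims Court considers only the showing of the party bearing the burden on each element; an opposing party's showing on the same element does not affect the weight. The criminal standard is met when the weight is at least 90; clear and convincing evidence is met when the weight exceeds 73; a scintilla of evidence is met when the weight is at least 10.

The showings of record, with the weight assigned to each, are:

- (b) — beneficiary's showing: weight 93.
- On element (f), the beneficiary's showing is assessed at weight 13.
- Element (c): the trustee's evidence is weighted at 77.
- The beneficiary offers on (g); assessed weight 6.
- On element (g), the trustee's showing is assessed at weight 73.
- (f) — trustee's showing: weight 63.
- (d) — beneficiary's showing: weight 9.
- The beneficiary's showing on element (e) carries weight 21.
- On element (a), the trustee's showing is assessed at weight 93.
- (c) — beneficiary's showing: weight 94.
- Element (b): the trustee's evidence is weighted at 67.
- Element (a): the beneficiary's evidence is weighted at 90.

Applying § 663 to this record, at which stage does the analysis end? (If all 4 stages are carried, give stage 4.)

stage 2

Stage 1 — burden on beneficiary; standard: the criminal standard (weight is at least 90).
    (a): 90 (trustee's 93 disregarded) ≥ 90 [met]
    (b): 93 (trustee's 67 disregarded) ≥ 90 [met]
    (c): 94 (trustee's 77 disregarded) ≥ 90 [met]
  All elements met. The beneficiary retains the burden for Stage 2.
Stage 2 — burden on beneficiary; standard: a scintilla of evidence (weight is at least 10).
    (d): 9 < 10 [not met]
  Not every element is met, so the beneficiary fails to carry Stage 2.
So the trustee prevails.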